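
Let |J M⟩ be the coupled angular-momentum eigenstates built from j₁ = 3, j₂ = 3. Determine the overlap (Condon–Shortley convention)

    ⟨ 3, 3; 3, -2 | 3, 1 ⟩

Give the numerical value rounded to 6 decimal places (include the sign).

triangle: 3!×3!×3!/10! = 216/3628800
(j±m)!: 6!×0!×1!×5!×4!×2! = 4147200
prefactor² = (2J+1)×Δ×N² = 1728
  k=0: +1/(0!×3!×0!×1!×3!×2!) = 1/72
Σ = 1/72  ⇒  CG² = 1728×1/72² = 1/3
CG = +√(1/3) = +0.577350

+0.577350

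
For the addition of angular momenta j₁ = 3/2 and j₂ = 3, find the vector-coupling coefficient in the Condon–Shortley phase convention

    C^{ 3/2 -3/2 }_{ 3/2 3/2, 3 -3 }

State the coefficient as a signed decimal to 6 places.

+√(4/7) = +0.755929

√[4·3!0!3!/7! · 3!0!0!6!0!3!] = √(5184/7)
  +(−1)^0/∏(0,3,0,0,0,3)! = 1/36  (running 1/36)
⟨..|..⟩ = √(5184/7)·(1/36) = +0.755929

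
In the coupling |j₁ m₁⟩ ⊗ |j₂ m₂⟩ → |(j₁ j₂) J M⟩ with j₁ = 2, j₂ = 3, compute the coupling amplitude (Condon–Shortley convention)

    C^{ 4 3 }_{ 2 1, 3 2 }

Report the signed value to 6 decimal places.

−√(1/20) ≈ -0.223607

j₁+j₂−J=1  J+j₁−j₂=3  J−j₁+j₂=5  j₁+j₂+J+1=10
(j₁±m₁, j₂±m₂, J±M) = (3,1,5,1,7,1)
P² = 6480
sum k=0..1:
  [0] +1/240 = 1/240
  [1] −1/144 = -1/144
S = -1/360
C² = P²·S² = 1/20 ; C = -0.223607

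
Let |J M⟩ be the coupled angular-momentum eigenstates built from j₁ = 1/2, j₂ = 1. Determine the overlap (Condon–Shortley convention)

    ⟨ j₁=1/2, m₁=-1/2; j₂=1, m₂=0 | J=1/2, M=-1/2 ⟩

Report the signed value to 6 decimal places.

-0.577350

√[2·1!0!1!/3! · 0!1!1!1!0!1!] = √(1/3)
  +(−1)^1/∏(1,0,0,0,0,1)! = -1  (running -1)
⟨..|..⟩ = √(1/3)·(-1) = -0.577350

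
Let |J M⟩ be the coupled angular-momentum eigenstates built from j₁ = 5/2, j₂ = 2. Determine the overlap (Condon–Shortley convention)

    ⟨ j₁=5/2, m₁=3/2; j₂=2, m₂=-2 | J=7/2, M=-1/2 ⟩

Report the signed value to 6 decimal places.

√[8·1!4!3!/9! · 4!1!0!4!3!4!] = √(9216/35)
  +(−1)^0/∏(0,1,1,0,3,3)! = 1/36  (running 1/36)
⟨..|..⟩ = √(9216/35)·(1/36) = +0.450749

+√(64/315) ≈ +0.450749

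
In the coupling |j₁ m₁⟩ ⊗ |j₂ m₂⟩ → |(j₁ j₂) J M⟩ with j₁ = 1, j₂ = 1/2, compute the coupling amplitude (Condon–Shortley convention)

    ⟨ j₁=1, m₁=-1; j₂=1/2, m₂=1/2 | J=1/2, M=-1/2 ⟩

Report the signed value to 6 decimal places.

-0.816497

j₁+j₂−J=1  J+j₁−j₂=1  J−j₁+j₂=0  j₁+j₂+J+1=3
(j₁±m₁, j₂±m₂, J±M) = (0,2,1,0,0,1)
P² = 2/3
sum k=1..1:
  [1] −1/1 = -1
S = -1
C² = P²·S² = 2/3 ; C = -0.816497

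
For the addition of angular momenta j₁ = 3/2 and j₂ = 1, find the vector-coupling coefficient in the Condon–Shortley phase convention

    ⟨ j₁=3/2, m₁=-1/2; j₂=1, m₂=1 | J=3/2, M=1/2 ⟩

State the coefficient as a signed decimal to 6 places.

-0.730297  (= −√(8/15))

√[4·1!2!1!/5! · 1!2!2!0!2!1!] = √(8/15)
  +(−1)^1/∏(1,0,1,1,1,0)! = -1  (running -1)
⟨..|..⟩ = √(8/15)·(-1) = -0.730297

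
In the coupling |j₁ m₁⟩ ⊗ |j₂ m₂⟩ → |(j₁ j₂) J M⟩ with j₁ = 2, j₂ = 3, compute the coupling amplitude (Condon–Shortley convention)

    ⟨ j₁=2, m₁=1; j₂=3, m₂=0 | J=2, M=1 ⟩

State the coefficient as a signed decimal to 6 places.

−√(2/7) = -0.534522

triangle: 3!×1!×3!/8! = 36/40320
(j±m)!: 3!×1!×3!×3!×3!×1! = 1296
prefactor² = (2J+1)×Δ×N² = 81/14
  k=0: +1/(0!×3!×1!×3!×0!×0!) = 1/36
  k=1: −1/(1!×2!×0!×2!×1!×1!) = -1/4
Σ = -2/9  ⇒  CG² = 81/14×(-2/9)² = 2/7
CG = −√(2/7) = -0.534522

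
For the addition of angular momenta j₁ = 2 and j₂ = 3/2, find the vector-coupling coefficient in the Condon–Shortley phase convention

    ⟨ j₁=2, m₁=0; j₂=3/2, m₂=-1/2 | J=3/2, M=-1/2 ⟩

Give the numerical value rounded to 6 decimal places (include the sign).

-0.447214

√[4·2!2!1!/6! · 2!2!1!2!1!2!] = √(16/45)
  +(−1)^0/∏(0,2,2,1,0,0)! = 1/4  (running 1/4)
  +(−1)^1/∏(1,1,1,0,1,1)! = -1  (running -3/4)
⟨..|..⟩ = √(16/45)·(-3/4) = -0.447214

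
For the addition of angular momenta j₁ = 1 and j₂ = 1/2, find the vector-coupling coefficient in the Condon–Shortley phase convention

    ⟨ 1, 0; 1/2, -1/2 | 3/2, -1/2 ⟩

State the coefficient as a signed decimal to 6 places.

+√(2/3) ≈ +0.816497

triangle: 0!×2!×1!/4! = 2/24
(j±m)!: 1!×1!×0!×1!×1!×2! = 2
prefactor² = (2J+1)×Δ×N² = 2/3
  k=0: +1/(0!×0!×1!×0!×1!×1!) = 1
Σ = 1  ⇒  CG² = 2/3×1² = 2/3
CG = +√(2/3) = +0.816497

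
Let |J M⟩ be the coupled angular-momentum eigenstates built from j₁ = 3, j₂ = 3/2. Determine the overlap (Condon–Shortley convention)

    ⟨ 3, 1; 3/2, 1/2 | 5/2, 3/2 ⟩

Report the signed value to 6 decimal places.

triangle: 2!·4!·1!/8! = 48/40320
(j±m)!: 4!·2!·2!·1!·4!·1! = 2304
prefactor² = (2J+1)·Δ·N² = 576/35
  k=1: −1/(1!·1!·1!·1!·3!·0!) = -1/6
  k=2: +1/(2!·0!·0!·0!·4!·1!) = 1/48
Σ = -7/48  ⇒  CG² = 576/35·(-7/48)² = 7/20
CG = −√(7/20) = -0.591608

−√(7/20) = -0.591608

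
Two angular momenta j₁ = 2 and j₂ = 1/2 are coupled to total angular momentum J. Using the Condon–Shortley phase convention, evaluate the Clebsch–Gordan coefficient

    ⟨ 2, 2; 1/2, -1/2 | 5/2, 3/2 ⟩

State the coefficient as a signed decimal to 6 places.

+√(1/5) ≈ +0.447214

√[6·0!4!1!/6! · 4!0!0!1!4!1!] = √(576/5)
  +(−1)^0/∏(0,0,0,0,4,1)! = 1/24  (running 1/24)
⟨..|..⟩ = √(576/5)·(1/24) = +0.447214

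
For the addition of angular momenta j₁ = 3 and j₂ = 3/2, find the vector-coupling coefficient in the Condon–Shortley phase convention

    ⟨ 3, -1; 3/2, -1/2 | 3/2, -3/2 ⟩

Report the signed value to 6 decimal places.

−√(4/35) = -0.338062

triangle: 3!·3!·0!/7! = 36/5040
(j±m)!: 2!·4!·1!·2!·0!·3! = 576
prefactor² = (2J+1)·Δ·N² = 576/35
  k=1: −1/(1!·2!·3!·0!·0!·0!) = -1/12
Σ = -1/12  ⇒  CG² = 576/35·(-1/12)² = 4/35
CG = −√(4/35) = -0.338062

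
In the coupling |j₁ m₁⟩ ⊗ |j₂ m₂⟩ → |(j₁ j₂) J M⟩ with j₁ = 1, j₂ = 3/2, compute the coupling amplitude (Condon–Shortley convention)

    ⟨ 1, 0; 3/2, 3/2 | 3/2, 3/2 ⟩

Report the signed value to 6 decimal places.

−√(3/5) ≈ -0.774597

j₁+j₂−J=1  J+j₁−j₂=1  J−j₁+j₂=2  j₁+j₂+J+1=5
(j₁±m₁, j₂±m₂, J±M) = (1,1,3,0,3,0)
P² = 12/5
sum k=1..1:
  [1] −1/2 = -1/2
S = -1/2
C² = P²·S² = 3/5 ; C = -0.774597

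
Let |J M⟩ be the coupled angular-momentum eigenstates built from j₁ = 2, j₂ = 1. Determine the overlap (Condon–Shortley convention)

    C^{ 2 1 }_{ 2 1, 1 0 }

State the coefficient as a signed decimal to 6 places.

+√(1/6) = +0.408248

√[5·1!3!1!/6! · 3!1!1!1!3!1!] = √(3/2)
  +(−1)^0/∏(0,1,1,1,2,0)! = 1/2  (running 1/2)
  +(−1)^1/∏(1,0,0,0,3,1)! = -1/6  (running 1/3)
⟨..|..⟩ = √(3/2)·(1/3) = +0.408248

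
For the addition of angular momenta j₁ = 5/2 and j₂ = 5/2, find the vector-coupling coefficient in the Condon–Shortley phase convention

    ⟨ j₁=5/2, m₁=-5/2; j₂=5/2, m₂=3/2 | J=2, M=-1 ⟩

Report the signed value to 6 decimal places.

√[5·3!2!2!/8! · 0!5!4!1!1!3!] = √(360/7)
  +(−1)^3/∏(3,0,2,1,0,1)! = -1/12  (running -1/12)
⟨..|..⟩ = √(360/7)·(-1/12) = -0.597614

-0.597614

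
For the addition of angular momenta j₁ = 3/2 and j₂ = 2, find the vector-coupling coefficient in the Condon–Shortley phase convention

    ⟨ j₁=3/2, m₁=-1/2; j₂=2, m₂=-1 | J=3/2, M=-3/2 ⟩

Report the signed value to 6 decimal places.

triangle: 2!*1!*2!/6! = 4/720
(j±m)!: 1!*2!*1!*3!*0!*3! = 72
prefactor² = (2J+1)*Δ*N² = 8/5
  k=1: −1/(1!*1!*1!*0!*0!*2!) = -1/2
Σ = -1/2  ⇒  CG² = 8/5*(-1/2)² = 2/5
CG = −√(2/5) = -0.632456

−√(2/5) = -0.632456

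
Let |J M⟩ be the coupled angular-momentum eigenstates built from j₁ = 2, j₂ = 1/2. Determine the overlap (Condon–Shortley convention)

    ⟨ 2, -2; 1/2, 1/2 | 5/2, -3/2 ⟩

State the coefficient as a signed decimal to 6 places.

triangle: 0!·4!·1!/6! = 24/720
(j±m)!: 0!·4!·1!·0!·1!·4! = 576
prefactor² = (2J+1)·Δ·N² = 576/5
  k=0: +1/(0!·0!·4!·1!·0!·0!) = 1/24
Σ = 1/24  ⇒  CG² = 576/5·1/24² = 1/5
CG = +√(1/5) = +0.447214

+0.447214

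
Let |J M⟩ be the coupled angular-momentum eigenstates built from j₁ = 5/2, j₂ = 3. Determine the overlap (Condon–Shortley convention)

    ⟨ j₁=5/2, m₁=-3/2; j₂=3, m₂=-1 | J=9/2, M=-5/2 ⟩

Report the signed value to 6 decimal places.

j₁+j₂−J=1  J+j₁−j₂=4  J−j₁+j₂=5  j₁+j₂+J+1=11
(j₁±m₁, j₂±m₂, J±M) = (1,4,2,4,2,7)
P² = 92160/11
sum k=0..1:
  [0] +1/288 = 1/288
  [1] −1/144 = -1/144
S = -1/288
C² = P²·S² = 10/99 ; C = -0.317821

−√(10/99) ≈ -0.317821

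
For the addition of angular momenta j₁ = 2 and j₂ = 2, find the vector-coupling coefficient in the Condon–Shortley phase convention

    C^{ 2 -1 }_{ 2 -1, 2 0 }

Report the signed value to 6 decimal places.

√[5·2!2!2!/7! · 1!3!2!2!1!3!] = √(8/7)
  +(−1)^1/∏(1,1,2,1,0,1)! = -1/2  (running -1/2)
  +(−1)^2/∏(2,0,1,0,1,2)! = 1/4  (running -1/4)
⟨..|..⟩ = √(8/7)·(-1/4) = -0.267261

−√(1/14) = -0.267261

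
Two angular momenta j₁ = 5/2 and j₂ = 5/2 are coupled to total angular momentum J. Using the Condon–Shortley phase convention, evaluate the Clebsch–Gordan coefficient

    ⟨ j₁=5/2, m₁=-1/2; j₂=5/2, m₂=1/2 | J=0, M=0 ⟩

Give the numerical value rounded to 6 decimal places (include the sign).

-0.408248

j₁+j₂−J=5  J+j₁−j₂=0  J−j₁+j₂=0  j₁+j₂+J+1=6
(j₁±m₁, j₂±m₂, J±M) = (2,3,3,2,0,0)
P² = 24
sum k=3..3:
  [3] −1/12 = -1/12
S = -1/12
C² = P²·S² = 1/6 ; C = -0.408248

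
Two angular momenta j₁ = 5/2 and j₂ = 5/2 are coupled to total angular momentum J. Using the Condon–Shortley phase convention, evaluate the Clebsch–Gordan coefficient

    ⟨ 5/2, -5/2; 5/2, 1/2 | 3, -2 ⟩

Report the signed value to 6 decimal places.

+0.645497

j₁+j₂−J=2  J+j₁−j₂=3  J−j₁+j₂=3  j₁+j₂+J+1=9
(j₁±m₁, j₂±m₂, J±M) = (0,5,3,2,1,5)
P² = 240
sum k=2..2:
  [2] +1/24 = 1/24
S = 1/24
C² = P²·S² = 5/12 ; C = +0.645497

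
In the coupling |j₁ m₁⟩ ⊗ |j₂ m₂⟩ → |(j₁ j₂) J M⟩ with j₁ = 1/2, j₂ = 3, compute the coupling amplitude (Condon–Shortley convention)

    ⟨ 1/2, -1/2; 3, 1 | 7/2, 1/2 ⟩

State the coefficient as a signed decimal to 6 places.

j₁+j₂−J=0  J+j₁−j₂=1  J−j₁+j₂=6  j₁+j₂+J+1=8
(j₁±m₁, j₂±m₂, J±M) = (0,1,4,2,4,3)
P² = 6912/7
sum k=0..0:
  [0] +1/48 = 1/48
S = 1/48
C² = P²·S² = 3/7 ; C = +0.654654

+√(3/7) ≈ +0.654654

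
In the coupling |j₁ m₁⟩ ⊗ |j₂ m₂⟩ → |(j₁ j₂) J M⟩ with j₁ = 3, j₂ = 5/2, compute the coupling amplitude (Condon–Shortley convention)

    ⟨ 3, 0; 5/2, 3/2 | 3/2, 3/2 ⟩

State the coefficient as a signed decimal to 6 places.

√[4·4!2!1!/8! · 3!3!4!1!3!0!] = √(864/35)
  +(−1)^3/∏(3,1,0,1,2,0)! = -1/12  (running -1/12)
⟨..|..⟩ = √(864/35)·(-1/12) = -0.414039

-0.414039  (= −√(6/35))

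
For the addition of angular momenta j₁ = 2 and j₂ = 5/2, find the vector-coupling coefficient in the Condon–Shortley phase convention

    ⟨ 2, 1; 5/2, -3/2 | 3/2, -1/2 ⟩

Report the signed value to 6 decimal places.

−√(2/105) ≈ -0.138013

triangle: 3!×1!×2!/7! = 12/5040
(j±m)!: 3!×1!×1!×4!×1!×2! = 288
prefactor² = (2J+1)×Δ×N² = 96/35
  k=0: +1/(0!×3!×1!×1!×0!×1!) = 1/6
  k=1: −1/(1!×2!×0!×0!×1!×2!) = -1/4
Σ = -1/12  ⇒  CG² = 96/35×(-1/12)² = 2/105
CG = −√(2/105) = -0.138013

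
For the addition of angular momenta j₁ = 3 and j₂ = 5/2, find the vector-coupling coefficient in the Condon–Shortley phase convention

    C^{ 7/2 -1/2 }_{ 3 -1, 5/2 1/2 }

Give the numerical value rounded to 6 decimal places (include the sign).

−√(1/63) ≈ -0.125988

j₁+j₂−J=2  J+j₁−j₂=4  J−j₁+j₂=3  j₁+j₂+J+1=10
(j₁±m₁, j₂±m₂, J±M) = (2,4,3,2,3,4)
P² = 9216/175
sum k=0..2:
  [0] +1/288 = 1/288
  [1] −1/12 = -1/12
  [2] +1/16 = 1/16
S = -5/288
C² = P²·S² = 1/63 ; C = -0.125988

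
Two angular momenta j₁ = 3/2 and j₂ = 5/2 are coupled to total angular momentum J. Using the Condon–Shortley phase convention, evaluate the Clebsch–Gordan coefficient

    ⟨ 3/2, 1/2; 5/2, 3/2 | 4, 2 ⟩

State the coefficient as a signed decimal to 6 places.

+0.731925  (= +√(15/28))

√[9·0!3!5!/9! · 2!1!4!1!6!2!] = √(8640/7)
  +(−1)^0/∏(0,0,1,4,2,1)! = 1/48  (running 1/48)
⟨..|..⟩ = √(8640/7)·(1/48) = +0.731925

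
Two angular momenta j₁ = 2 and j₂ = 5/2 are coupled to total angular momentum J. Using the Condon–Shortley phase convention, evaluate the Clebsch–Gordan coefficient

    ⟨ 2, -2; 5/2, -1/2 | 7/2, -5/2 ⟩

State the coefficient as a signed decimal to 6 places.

−√(32/63) ≈ -0.712697

triangle: 1!×3!×4!/9! = 144/362880
(j±m)!: 0!×4!×2!×3!×1!×6! = 207360
prefactor² = (2J+1)×Δ×N² = 4608/7
  k=1: −1/(1!×0!×3!×1!×0!×3!) = -1/36
Σ = -1/36  ⇒  CG² = 4608/7×(-1/36)² = 32/63
CG = −√(32/63) = -0.712697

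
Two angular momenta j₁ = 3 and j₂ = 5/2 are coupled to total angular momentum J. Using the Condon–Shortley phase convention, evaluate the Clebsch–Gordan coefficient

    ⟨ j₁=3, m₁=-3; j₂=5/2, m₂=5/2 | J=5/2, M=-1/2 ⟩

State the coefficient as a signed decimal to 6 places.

−√(5/21) ≈ -0.487950

triangle: 3!×3!×2!/9! = 72/362880
(j±m)!: 0!×6!×5!×0!×2!×3! = 1036800
prefactor² = (2J+1)×Δ×N² = 8640/7
  k=3: −1/(3!×0!×3!×2!×0!×0!) = -1/72
Σ = -1/72  ⇒  CG² = 8640/7×(-1/72)² = 5/21
CG = −√(5/21) = -0.487950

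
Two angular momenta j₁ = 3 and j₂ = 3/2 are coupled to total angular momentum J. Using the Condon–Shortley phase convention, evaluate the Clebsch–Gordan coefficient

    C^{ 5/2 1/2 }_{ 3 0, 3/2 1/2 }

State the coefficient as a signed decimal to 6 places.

−√(6/35) = -0.414039

triangle: 2!·4!·1!/8! = 48/40320
(j±m)!: 3!·3!·2!·1!·3!·2! = 864
prefactor² = (2J+1)·Δ·N² = 216/35
  k=1: −1/(1!·1!·2!·1!·2!·0!) = -1/4
  k=2: +1/(2!·0!·1!·0!·3!·1!) = 1/12
Σ = -1/6  ⇒  CG² = 216/35·(-1/6)² = 6/35
CG = −√(6/35) = -0.414039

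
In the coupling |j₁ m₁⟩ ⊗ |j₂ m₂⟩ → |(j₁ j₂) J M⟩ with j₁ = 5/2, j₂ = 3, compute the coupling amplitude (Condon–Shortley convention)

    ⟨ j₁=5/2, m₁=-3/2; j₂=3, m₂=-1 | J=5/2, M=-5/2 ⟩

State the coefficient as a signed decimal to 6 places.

√[6·3!2!3!/9! · 1!4!2!4!0!5!] = √(1152/7)
  +(−1)^2/∏(2,1,2,0,0,3)! = 1/24  (running 1/24)
⟨..|..⟩ = √(1152/7)·(1/24) = +0.534522

+√(2/7) = +0.534522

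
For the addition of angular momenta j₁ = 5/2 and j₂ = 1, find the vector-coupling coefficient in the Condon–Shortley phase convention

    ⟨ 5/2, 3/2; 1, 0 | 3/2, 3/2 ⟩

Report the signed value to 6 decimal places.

j₁+j₂−J=2  J+j₁−j₂=3  J−j₁+j₂=0  j₁+j₂+J+1=6
(j₁±m₁, j₂±m₂, J±M) = (4,1,1,1,3,0)
P² = 48/5
sum k=1..1:
  [1] −1/6 = -1/6
S = -1/6
C² = P²·S² = 4/15 ; C = -0.516398

-0.516398  (= −√(4/15))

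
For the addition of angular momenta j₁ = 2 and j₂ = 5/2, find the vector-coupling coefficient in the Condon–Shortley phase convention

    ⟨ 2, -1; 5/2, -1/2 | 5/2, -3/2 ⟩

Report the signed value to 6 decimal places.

j₁+j₂−J=2  J+j₁−j₂=2  J−j₁+j₂=3  j₁+j₂+J+1=8
(j₁±m₁, j₂±m₂, J±M) = (1,3,2,3,1,4)
P² = 216/35
sum k=1..2:
  [1] −1/4 = -1/4
  [2] +1/12 = 1/12
S = -1/6
C² = P²·S² = 6/35 ; C = -0.414039

−√(6/35) ≈ -0.414039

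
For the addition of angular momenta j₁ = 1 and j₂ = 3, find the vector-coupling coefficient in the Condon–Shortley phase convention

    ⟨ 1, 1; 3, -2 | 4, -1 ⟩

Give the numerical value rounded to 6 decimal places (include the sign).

√[9·0!2!6!/9! · 2!0!1!5!3!5!] = √(43200/7)
  +(−1)^0/∏(0,0,0,1,2,5)! = 1/240  (running 1/240)
⟨..|..⟩ = √(43200/7)·(1/240) = +0.327327

+0.327327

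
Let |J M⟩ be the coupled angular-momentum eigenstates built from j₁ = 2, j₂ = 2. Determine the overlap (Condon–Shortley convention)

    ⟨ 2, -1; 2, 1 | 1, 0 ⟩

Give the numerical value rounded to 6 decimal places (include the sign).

+√(1/10) = +0.316228

√[3·3!1!1!/6! · 1!3!3!1!1!1!] = √(9/10)
  +(−1)^2/∏(2,1,1,1,0,0)! = 1/2  (running 1/2)
  +(−1)^3/∏(3,0,0,0,1,1)! = -1/6  (running 1/3)
⟨..|..⟩ = √(9/10)·(1/3) = +0.316228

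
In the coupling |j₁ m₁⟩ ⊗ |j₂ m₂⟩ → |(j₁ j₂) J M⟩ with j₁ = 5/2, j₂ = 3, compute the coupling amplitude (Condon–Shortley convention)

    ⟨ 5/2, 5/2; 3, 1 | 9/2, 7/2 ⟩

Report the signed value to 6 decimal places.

√[10·1!4!5!/11! · 5!0!4!2!8!1!] = √(1843200/11)
  +(−1)^0/∏(0,1,0,4,4,1)! = 1/576  (running 1/576)
⟨..|..⟩ = √(1843200/11)·(1/576) = +0.710669

+√(50/99) = +0.710669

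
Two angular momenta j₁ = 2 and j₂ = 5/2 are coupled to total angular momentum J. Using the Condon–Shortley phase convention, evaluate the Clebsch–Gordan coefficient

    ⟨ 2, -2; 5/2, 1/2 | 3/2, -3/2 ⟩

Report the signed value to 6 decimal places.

-0.338062

√[4·3!1!2!/7! · 0!4!3!2!0!3!] = √(576/35)
  +(−1)^3/∏(3,0,1,0,0,2)! = -1/12  (running -1/12)
⟨..|..⟩ = √(576/35)·(-1/12) = -0.338062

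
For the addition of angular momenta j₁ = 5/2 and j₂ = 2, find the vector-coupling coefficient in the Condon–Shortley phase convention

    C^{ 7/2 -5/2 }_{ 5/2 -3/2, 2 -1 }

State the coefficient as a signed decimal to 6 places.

-0.125988  (= −√(1/63))

√[8·1!4!3!/9! · 1!4!1!3!1!6!] = √(2304/7)
  +(−1)^0/∏(0,1,4,1,0,2)! = 1/48  (running 1/48)
  +(−1)^1/∏(1,0,3,0,1,3)! = -1/36  (running -1/144)
⟨..|..⟩ = √(2304/7)·(-1/144) = -0.125988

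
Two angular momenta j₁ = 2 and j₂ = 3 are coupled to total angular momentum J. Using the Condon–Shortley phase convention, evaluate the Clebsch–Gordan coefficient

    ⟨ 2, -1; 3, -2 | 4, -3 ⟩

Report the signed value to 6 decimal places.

+√(1/20) = +0.223607

triangle: 1!×3!×5!/10! = 720/3628800
(j±m)!: 1!×3!×1!×5!×1!×7! = 3628800
prefactor² = (2J+1)×Δ×N² = 6480
  k=0: +1/(0!×1!×3!×1!×0!×4!) = 1/144
  k=1: −1/(1!×0!×2!×0!×1!×5!) = -1/240
Σ = 1/360  ⇒  CG² = 6480×1/360² = 1/20
CG = +√(1/20) = +0.223607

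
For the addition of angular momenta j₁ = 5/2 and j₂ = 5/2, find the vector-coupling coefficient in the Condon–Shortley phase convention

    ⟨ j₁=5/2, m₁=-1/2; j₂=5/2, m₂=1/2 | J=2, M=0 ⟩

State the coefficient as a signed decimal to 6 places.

j₁+j₂−J=3  J+j₁−j₂=2  J−j₁+j₂=2  j₁+j₂+J+1=8
(j₁±m₁, j₂±m₂, J±M) = (2,3,3,2,2,2)
P² = 12/7
sum k=1..3:
  [1] −1/8 = -1/8
  [2] +1/2 = 1/2
  [3] −1/24 = -1/24
S = 1/3
C² = P²·S² = 4/21 ; C = +0.436436

+√(4/21) = +0.436436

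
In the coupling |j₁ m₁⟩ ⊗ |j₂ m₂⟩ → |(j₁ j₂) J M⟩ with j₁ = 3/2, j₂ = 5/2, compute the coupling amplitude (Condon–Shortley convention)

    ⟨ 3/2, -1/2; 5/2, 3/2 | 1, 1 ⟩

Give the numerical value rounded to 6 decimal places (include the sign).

+√(3/10) = +0.547723

triangle: 3!*0!*2!/6! = 12/720
(j±m)!: 1!*2!*4!*1!*2!*0! = 96
prefactor² = (2J+1)*Δ*N² = 24/5
  k=2: +1/(2!*1!*0!*2!*0!*0!) = 1/4
Σ = 1/4  ⇒  CG² = 24/5*1/4² = 3/10
CG = +√(3/10) = +0.547723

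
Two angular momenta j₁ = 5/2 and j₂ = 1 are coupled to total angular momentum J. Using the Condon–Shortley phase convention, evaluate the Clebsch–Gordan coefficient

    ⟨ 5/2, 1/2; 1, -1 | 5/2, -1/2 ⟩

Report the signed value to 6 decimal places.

+√(18/35) = +0.717137

√[6·1!4!1!/7! · 3!2!0!2!2!3!] = √(288/35)
  +(−1)^0/∏(0,1,2,0,2,1)! = 1/4  (running 1/4)
⟨..|..⟩ = √(288/35)·(1/4) = +0.717137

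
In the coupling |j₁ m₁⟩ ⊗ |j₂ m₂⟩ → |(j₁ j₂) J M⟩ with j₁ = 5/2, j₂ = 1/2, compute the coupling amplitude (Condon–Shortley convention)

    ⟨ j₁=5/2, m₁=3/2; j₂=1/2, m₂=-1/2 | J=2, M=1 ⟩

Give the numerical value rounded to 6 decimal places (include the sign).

√[5·1!4!0!/6! · 4!1!0!1!3!1!] = √(24)
  +(−1)^0/∏(0,1,1,0,3,0)! = 1/6  (running 1/6)
⟨..|..⟩ = √(24)·(1/6) = +0.816497

+0.816497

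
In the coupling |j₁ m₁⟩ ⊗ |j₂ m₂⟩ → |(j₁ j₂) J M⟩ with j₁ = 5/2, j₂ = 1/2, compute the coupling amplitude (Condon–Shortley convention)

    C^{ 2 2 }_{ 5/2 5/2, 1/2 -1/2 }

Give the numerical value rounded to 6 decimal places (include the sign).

+√(5/6) = +0.912871

√[5·1!4!0!/6! · 5!0!0!1!4!0!] = √(480)
  +(−1)^0/∏(0,1,0,0,4,0)! = 1/24  (running 1/24)
⟨..|..⟩ = √(480)·(1/24) = +0.912871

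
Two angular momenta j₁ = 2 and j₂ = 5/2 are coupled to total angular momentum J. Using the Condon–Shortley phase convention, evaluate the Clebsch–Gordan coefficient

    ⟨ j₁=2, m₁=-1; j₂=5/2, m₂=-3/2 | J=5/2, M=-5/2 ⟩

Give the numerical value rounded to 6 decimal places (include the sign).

triangle: 2!·2!·3!/8! = 24/40320
(j±m)!: 1!·3!·1!·4!·0!·5! = 17280
prefactor² = (2J+1)·Δ·N² = 432/7
  k=1: −1/(1!·1!·2!·0!·0!·3!) = -1/12
Σ = -1/12  ⇒  CG² = 432/7·(-1/12)² = 3/7
CG = −√(3/7) = -0.654654

-0.654654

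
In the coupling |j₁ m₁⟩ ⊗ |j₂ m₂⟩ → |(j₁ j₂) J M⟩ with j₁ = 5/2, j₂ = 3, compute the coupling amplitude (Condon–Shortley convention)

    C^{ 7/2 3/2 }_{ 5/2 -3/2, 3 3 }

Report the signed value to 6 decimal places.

+0.534522  (= +√(2/7))

j₁+j₂−J=2  J+j₁−j₂=3  J−j₁+j₂=4  j₁+j₂+J+1=10
(j₁±m₁, j₂±m₂, J±M) = (1,4,6,0,5,2)
P² = 18432/7
sum k=2..2:
  [2] +1/96 = 1/96
S = 1/96
C² = P²·S² = 2/7 ; C = +0.534522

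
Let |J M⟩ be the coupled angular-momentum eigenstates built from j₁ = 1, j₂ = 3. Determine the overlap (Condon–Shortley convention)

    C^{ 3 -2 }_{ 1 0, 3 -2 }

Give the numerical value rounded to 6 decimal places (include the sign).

+√(1/3) ≈ +0.577350

triangle: 1!·1!·5!/8! = 120/40320
(j±m)!: 1!·1!·1!·5!·1!·5! = 14400
prefactor² = (2J+1)·Δ·N² = 300
  k=0: +1/(0!·1!·1!·1!·0!·4!) = 1/24
  k=1: −1/(1!·0!·0!·0!·1!·5!) = -1/120
Σ = 1/30  ⇒  CG² = 300·1/30² = 1/3
CG = +√(1/3) = +0.577350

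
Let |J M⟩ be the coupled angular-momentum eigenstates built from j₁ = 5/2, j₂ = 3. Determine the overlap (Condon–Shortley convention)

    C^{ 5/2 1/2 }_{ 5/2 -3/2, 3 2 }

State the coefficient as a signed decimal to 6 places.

−√(1/14) = -0.267261

√[6·3!2!3!/9! · 1!4!5!1!3!2!] = √(288/7)
  +(−1)^2/∏(2,1,2,3,0,0)! = 1/24  (running 1/24)
  +(−1)^3/∏(3,0,1,2,1,1)! = -1/12  (running -1/24)
⟨..|..⟩ = √(288/7)·(-1/24) = -0.267261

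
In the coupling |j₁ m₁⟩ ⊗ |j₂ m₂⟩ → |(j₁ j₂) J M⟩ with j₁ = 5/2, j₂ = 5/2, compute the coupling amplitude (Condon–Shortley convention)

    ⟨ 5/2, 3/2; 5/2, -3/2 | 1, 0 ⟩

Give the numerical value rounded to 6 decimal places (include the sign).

-0.358569  (= −√(9/70))

j₁+j₂−J=4  J+j₁−j₂=1  J−j₁+j₂=1  j₁+j₂+J+1=7
(j₁±m₁, j₂±m₂, J±M) = (4,1,1,4,1,1)
P² = 288/35
sum k=0..1:
  [0] +1/24 = 1/24
  [1] −1/6 = -1/6
S = -1/8
C² = P²·S² = 9/70 ; C = -0.358569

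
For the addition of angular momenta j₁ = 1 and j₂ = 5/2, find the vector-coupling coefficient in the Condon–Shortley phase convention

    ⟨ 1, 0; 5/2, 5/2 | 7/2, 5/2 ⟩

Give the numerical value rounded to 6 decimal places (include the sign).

triangle: 0!*2!*5!/8! = 240/40320
(j±m)!: 1!*1!*5!*0!*6!*1! = 86400
prefactor² = (2J+1)*Δ*N² = 28800/7
  k=0: +1/(0!*0!*1!*5!*1!*0!) = 1/120
Σ = 1/120  ⇒  CG² = 28800/7*1/120² = 2/7
CG = +√(2/7) = +0.534522

+√(2/7) = +0.534522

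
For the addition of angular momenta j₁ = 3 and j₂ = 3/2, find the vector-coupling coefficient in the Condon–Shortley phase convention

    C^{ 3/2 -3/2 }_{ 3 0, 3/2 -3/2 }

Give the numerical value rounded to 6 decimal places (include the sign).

+0.169031  (= +√(1/35))

j₁+j₂−J=3  J+j₁−j₂=3  J−j₁+j₂=0  j₁+j₂+J+1=7
(j₁±m₁, j₂±m₂, J±M) = (3,3,0,3,0,3)
P² = 1296/35
sum k=0..0:
  [0] +1/36 = 1/36
S = 1/36
C² = P²·S² = 1/35 ; C = +0.169031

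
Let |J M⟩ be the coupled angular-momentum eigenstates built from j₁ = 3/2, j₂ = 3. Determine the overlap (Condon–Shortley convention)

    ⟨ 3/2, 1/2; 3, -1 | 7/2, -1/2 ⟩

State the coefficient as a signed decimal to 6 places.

+0.534522

triangle: 1!·2!·5!/9! = 240/362880
(j±m)!: 2!·1!·2!·4!·3!·4! = 13824
prefactor² = (2J+1)·Δ·N² = 512/7
  k=0: +1/(0!·1!·1!·2!·1!·3!) = 1/12
  k=1: −1/(1!·0!·0!·1!·2!·4!) = -1/48
Σ = 1/16  ⇒  CG² = 512/7·1/16² = 2/7
CG = +√(2/7) = +0.534522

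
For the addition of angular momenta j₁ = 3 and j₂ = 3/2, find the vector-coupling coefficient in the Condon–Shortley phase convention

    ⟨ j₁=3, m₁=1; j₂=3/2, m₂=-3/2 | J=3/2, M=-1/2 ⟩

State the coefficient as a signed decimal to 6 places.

+√(4/35) ≈ +0.338062

j₁+j₂−J=3  J+j₁−j₂=3  J−j₁+j₂=0  j₁+j₂+J+1=7
(j₁±m₁, j₂±m₂, J±M) = (4,2,0,3,1,2)
P² = 576/35
sum k=0..0:
  [0] +1/12 = 1/12
S = 1/12
C² = P²·S² = 4/35 ; C = +0.338062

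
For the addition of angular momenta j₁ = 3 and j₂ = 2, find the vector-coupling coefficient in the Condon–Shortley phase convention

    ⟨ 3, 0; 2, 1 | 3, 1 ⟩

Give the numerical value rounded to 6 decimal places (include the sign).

triangle: 2!*4!*2!/9! = 96/362880
(j±m)!: 3!*3!*3!*1!*4!*2! = 10368
prefactor² = (2J+1)*Δ*N² = 96/5
  k=1: −1/(1!*1!*2!*2!*2!*0!) = -1/8
  k=2: +1/(2!*0!*1!*1!*3!*1!) = 1/12
Σ = -1/24  ⇒  CG² = 96/5*(-1/24)² = 1/30
CG = −√(1/30) = -0.182574

-0.182574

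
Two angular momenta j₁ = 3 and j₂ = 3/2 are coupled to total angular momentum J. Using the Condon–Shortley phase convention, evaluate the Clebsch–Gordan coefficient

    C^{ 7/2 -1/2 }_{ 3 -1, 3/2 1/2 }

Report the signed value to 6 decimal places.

triangle: 1!·5!·2!/9! = 240/362880
(j±m)!: 2!·4!·2!·1!·3!·4! = 13824
prefactor² = (2J+1)·Δ·N² = 512/7
  k=0: +1/(0!·1!·4!·2!·1!·0!) = 1/48
  k=1: −1/(1!·0!·3!·1!·2!·1!) = -1/12
Σ = -1/16  ⇒  CG² = 512/7·(-1/16)² = 2/7
CG = −√(2/7) = -0.534522

-0.534522  (= −√(2/7))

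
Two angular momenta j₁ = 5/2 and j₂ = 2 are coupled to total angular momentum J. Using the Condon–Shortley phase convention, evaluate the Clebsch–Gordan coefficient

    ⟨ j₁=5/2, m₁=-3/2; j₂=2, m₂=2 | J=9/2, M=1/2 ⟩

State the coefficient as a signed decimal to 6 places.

j₁+j₂−J=0  J+j₁−j₂=5  J−j₁+j₂=4  j₁+j₂+J+1=10
(j₁±m₁, j₂±m₂, J±M) = (1,4,4,0,5,4)
P² = 92160/7
sum k=0..0:
  [0] +1/576 = 1/576
S = 1/576
C² = P²·S² = 5/126 ; C = +0.199205

+√(5/126) ≈ +0.199205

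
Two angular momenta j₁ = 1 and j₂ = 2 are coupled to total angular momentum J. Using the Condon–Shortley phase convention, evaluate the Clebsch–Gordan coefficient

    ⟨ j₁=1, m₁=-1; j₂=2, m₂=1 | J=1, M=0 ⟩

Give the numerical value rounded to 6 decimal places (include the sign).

+√(3/10) ≈ +0.547723

triangle: 2!*0!*2!/5! = 4/120
(j±m)!: 0!*2!*3!*1!*1!*1! = 12
prefactor² = (2J+1)*Δ*N² = 6/5
  k=2: +1/(2!*0!*0!*1!*0!*1!) = 1/2
Σ = 1/2  ⇒  CG² = 6/5*1/2² = 3/10
CG = +√(3/10) = +0.547723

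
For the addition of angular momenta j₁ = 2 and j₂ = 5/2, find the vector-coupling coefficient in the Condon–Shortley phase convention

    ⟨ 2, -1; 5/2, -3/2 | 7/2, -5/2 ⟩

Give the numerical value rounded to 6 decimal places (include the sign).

√[8·1!3!4!/9! · 1!3!1!4!1!6!] = √(2304/7)
  +(−1)^0/∏(0,1,3,1,0,3)! = 1/36  (running 1/36)
  +(−1)^1/∏(1,0,2,0,1,4)! = -1/48  (running 1/144)
⟨..|..⟩ = √(2304/7)·(1/144) = +0.125988

+√(1/63) = +0.125988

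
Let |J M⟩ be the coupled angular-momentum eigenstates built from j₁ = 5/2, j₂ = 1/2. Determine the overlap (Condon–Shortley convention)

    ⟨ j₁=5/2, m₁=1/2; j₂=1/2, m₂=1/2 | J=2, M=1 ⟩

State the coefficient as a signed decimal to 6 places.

-0.577350

√[5·1!4!0!/6! · 3!2!1!0!3!1!] = √(12)
  +(−1)^1/∏(1,0,1,0,3,0)! = -1/6  (running -1/6)
⟨..|..⟩ = √(12)·(-1/6) = -0.577350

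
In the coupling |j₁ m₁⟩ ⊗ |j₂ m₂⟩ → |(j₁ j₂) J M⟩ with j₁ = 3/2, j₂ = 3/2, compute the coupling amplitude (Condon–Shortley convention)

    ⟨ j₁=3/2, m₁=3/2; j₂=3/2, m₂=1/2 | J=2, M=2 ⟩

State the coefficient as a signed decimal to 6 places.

+√(1/2) ≈ +0.707107

triangle: 1!*2!*2!/6! = 4/720
(j±m)!: 3!*0!*2!*1!*4!*0! = 288
prefactor² = (2J+1)*Δ*N² = 8
  k=0: +1/(0!*1!*0!*2!*2!*0!) = 1/4
Σ = 1/4  ⇒  CG² = 8*1/4² = 1/2
CG = +√(1/2) = +0.707107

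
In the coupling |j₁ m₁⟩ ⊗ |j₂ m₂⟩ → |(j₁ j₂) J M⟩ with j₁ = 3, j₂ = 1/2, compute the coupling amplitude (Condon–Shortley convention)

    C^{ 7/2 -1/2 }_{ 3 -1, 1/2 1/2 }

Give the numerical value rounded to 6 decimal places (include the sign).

+√(3/7) ≈ +0.654654

√[8·0!6!1!/8! · 2!4!1!0!3!4!] = √(6912/7)
  +(−1)^0/∏(0,0,4,1,2,0)! = 1/48  (running 1/48)
⟨..|..⟩ = √(6912/7)·(1/48) = +0.654654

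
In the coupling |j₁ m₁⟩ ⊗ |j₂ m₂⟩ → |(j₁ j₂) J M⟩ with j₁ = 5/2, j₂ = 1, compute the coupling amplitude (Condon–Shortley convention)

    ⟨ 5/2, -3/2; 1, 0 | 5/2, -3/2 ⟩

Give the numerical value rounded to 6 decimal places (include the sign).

triangle: 1!·4!·1!/7! = 24/5040
(j±m)!: 1!·4!·1!·1!·1!·4! = 576
prefactor² = (2J+1)·Δ·N² = 576/35
  k=0: +1/(0!·1!·4!·1!·0!·0!) = 1/24
  k=1: −1/(1!·0!·3!·0!·1!·1!) = -1/6
Σ = -1/8  ⇒  CG² = 576/35·(-1/8)² = 9/35
CG = −√(9/35) = -0.507093

−√(9/35) = -0.507093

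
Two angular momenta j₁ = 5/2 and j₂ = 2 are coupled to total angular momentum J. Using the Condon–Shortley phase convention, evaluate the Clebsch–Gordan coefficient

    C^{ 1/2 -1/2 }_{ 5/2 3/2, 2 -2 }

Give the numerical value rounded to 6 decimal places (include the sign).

√[2·4!1!0!/6! · 4!1!0!4!0!1!] = √(192/5)
  +(−1)^0/∏(0,4,1,0,0,0)! = 1/24  (running 1/24)
⟨..|..⟩ = √(192/5)·(1/24) = +0.258199

+√(1/15) = +0.258199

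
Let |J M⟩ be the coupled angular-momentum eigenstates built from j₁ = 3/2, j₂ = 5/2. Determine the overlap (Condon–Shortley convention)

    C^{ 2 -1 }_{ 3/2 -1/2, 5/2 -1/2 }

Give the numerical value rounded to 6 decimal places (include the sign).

j₁+j₂−J=2  J+j₁−j₂=1  J−j₁+j₂=3  j₁+j₂+J+1=7
(j₁±m₁, j₂±m₂, J±M) = (1,2,2,3,1,3)
P² = 12/7
sum k=1..2:
  [1] −1/2 = -1/2
  [2] +1/12 = 1/12
S = -5/12
C² = P²·S² = 25/84 ; C = -0.545545

-0.545545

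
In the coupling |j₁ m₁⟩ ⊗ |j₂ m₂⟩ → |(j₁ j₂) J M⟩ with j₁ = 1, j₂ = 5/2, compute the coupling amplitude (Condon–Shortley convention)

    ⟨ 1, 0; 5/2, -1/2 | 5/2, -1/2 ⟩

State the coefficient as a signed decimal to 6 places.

√[6·1!1!4!/7! · 1!1!2!3!2!3!] = √(144/35)
  +(−1)^0/∏(0,1,1,2,0,2)! = 1/4  (running 1/4)
  +(−1)^1/∏(1,0,0,1,1,3)! = -1/6  (running 1/12)
⟨..|..⟩ = √(144/35)·(1/12) = +0.169031

+√(1/35) ≈ +0.169031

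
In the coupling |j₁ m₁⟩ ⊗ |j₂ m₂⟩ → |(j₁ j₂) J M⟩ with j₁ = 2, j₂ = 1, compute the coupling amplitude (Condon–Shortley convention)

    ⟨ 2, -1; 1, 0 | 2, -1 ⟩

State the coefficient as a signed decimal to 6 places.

−√(1/6) ≈ -0.408248

j₁+j₂−J=1  J+j₁−j₂=3  J−j₁+j₂=1  j₁+j₂+J+1=6
(j₁±m₁, j₂±m₂, J±M) = (1,3,1,1,1,3)
P² = 3/2
sum k=0..1:
  [0] +1/6 = 1/6
  [1] −1/2 = -1/2
S = -1/3
C² = P²·S² = 1/6 ; C = -0.408248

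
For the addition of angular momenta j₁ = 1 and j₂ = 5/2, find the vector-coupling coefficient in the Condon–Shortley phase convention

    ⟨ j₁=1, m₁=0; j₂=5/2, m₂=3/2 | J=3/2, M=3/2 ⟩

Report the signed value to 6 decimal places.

j₁+j₂−J=2  J+j₁−j₂=0  J−j₁+j₂=3  j₁+j₂+J+1=6
(j₁±m₁, j₂±m₂, J±M) = (1,1,4,1,3,0)
P² = 48/5
sum k=1..1:
  [1] −1/6 = -1/6
S = -1/6
C² = P²·S² = 4/15 ; C = -0.516398

-0.516398  (= −√(4/15))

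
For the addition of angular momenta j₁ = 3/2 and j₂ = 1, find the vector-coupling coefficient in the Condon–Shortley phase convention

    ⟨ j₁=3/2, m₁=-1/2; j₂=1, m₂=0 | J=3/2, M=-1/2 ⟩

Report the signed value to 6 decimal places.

-0.258199  (= −√(1/15))

triangle: 1!*2!*1!/5! = 2/120
(j±m)!: 1!*2!*1!*1!*1!*2! = 4
prefactor² = (2J+1)*Δ*N² = 4/15
  k=0: +1/(0!*1!*2!*1!*0!*0!) = 1/2
  k=1: −1/(1!*0!*1!*0!*1!*1!) = -1
Σ = -1/2  ⇒  CG² = 4/15*(-1/2)² = 1/15
CG = −√(1/15) = -0.258199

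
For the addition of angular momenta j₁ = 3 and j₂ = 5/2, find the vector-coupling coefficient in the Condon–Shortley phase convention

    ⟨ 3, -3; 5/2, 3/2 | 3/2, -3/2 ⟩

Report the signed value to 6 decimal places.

+0.462910  (= +√(3/14))

√[4·4!2!1!/8! · 0!6!4!1!0!3!] = √(3456/7)
  +(−1)^4/∏(4,0,2,0,0,1)! = 1/48  (running 1/48)
⟨..|..⟩ = √(3456/7)·(1/48) = +0.462910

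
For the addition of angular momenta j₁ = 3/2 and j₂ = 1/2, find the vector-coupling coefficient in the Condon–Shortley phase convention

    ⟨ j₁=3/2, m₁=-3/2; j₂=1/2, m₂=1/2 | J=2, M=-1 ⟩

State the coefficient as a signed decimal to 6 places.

√[5·0!3!1!/5! · 0!3!1!0!1!3!] = √(9)
  +(−1)^0/∏(0,0,3,1,0,0)! = 1/6  (running 1/6)
⟨..|..⟩ = √(9)·(1/6) = +0.500000

+√(1/4) ≈ +0.500000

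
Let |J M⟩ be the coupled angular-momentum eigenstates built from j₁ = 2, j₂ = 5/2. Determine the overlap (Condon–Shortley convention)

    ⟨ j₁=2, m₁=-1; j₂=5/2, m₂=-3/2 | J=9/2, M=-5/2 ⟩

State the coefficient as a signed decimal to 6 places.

j₁+j₂−J=0  J+j₁−j₂=4  J−j₁+j₂=5  j₁+j₂+J+1=10
(j₁±m₁, j₂±m₂, J±M) = (1,3,1,4,2,7)
P² = 11520
sum k=0..0:
  [0] +1/144 = 1/144
S = 1/144
C² = P²·S² = 5/9 ; C = +0.745356

+0.745356  (= +√(5/9))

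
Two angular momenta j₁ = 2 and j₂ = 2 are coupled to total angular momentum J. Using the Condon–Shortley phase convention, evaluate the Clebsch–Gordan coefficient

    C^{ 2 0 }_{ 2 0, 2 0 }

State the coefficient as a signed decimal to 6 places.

√[5·2!2!2!/7! · 2!2!2!2!2!2!] = √(32/63)
  +(−1)^0/∏(0,2,2,2,0,0)! = 1/8  (running 1/8)
  +(−1)^1/∏(1,1,1,1,1,1)! = -1  (running -7/8)
  +(−1)^2/∏(2,0,0,0,2,2)! = 1/8  (running -3/4)
⟨..|..⟩ = √(32/63)·(-3/4) = -0.534522

-0.534522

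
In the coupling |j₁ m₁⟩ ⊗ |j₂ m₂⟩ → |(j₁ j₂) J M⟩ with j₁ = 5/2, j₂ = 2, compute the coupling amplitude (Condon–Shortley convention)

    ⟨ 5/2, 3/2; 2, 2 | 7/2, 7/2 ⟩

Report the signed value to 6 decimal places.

triangle: 1!*4!*3!/9! = 144/362880
(j±m)!: 4!*1!*4!*0!*7!*0! = 2903040
prefactor² = (2J+1)*Δ*N² = 9216
  k=1: −1/(1!*0!*0!*3!*4!*0!) = -1/144
Σ = -1/144  ⇒  CG² = 9216*(-1/144)² = 4/9
CG = −√(4/9) = -0.666667

−√(4/9) = -0.666667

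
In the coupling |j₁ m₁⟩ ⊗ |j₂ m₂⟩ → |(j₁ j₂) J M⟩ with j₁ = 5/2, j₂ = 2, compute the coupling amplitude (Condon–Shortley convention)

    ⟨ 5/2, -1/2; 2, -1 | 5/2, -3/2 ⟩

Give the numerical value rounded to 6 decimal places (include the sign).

triangle: 2!·3!·2!/8! = 24/40320
(j±m)!: 2!·3!·1!·3!·1!·4! = 1728
prefactor² = (2J+1)·Δ·N² = 216/35
  k=0: +1/(0!·2!·3!·1!·0!·1!) = 1/12
  k=1: −1/(1!·1!·2!·0!·1!·2!) = -1/4
Σ = -1/6  ⇒  CG² = 216/35·(-1/6)² = 6/35
CG = −√(6/35) = -0.414039

−√(6/35) ≈ -0.414039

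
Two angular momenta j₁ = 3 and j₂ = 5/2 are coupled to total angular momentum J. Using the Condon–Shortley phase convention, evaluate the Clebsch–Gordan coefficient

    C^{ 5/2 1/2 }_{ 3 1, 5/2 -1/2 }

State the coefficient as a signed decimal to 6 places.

triangle: 3!*3!*2!/9! = 72/362880
(j±m)!: 4!*2!*2!*3!*3!*2! = 6912
prefactor² = (2J+1)*Δ*N² = 288/35
  k=0: +1/(0!*3!*2!*2!*1!*0!) = 1/24
  k=1: −1/(1!*2!*1!*1!*2!*1!) = -1/4
  k=2: +1/(2!*1!*0!*0!*3!*2!) = 1/24
Σ = -1/6  ⇒  CG² = 288/35*(-1/6)² = 8/35
CG = −√(8/35) = -0.478091

−√(8/35) ≈ -0.478091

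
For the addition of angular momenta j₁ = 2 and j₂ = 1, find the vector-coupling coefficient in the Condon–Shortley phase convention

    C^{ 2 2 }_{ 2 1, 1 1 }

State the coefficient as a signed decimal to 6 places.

−√(1/3) ≈ -0.577350

√[5·1!3!1!/6! · 3!1!2!0!4!0!] = √(12)
  +(−1)^1/∏(1,0,0,1,3,0)! = -1/6  (running -1/6)
⟨..|..⟩ = √(12)·(-1/6) = -0.577350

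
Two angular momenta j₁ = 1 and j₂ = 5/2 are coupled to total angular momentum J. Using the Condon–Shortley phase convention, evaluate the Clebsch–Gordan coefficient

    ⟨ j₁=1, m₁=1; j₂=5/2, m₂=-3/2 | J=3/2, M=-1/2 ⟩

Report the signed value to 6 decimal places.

+√(2/5) ≈ +0.632456

√[4·2!0!3!/6! · 2!0!1!4!1!2!] = √(32/5)
  +(−1)^0/∏(0,2,0,1,0,2)! = 1/4  (running 1/4)
⟨..|..⟩ = √(32/5)·(1/4) = +0.632456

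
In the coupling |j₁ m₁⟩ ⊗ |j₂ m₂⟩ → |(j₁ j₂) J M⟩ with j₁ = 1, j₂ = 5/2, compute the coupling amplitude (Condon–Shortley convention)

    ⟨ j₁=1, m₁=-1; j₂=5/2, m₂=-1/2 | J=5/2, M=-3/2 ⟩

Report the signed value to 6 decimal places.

j₁+j₂−J=1  J+j₁−j₂=1  J−j₁+j₂=4  j₁+j₂+J+1=7
(j₁±m₁, j₂±m₂, J±M) = (0,2,2,3,1,4)
P² = 576/35
sum k=1..1:
  [1] −1/6 = -1/6
S = -1/6
C² = P²·S² = 16/35 ; C = -0.676123

−√(16/35) ≈ -0.676123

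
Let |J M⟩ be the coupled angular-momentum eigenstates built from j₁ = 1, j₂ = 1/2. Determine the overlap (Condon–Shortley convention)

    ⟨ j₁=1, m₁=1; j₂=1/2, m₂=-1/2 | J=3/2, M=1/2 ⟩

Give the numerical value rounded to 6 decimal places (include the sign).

+0.577350  (= +√(1/3))

j₁+j₂−J=0  J+j₁−j₂=2  J−j₁+j₂=1  j₁+j₂+J+1=4
(j₁±m₁, j₂±m₂, J±M) = (2,0,0,1,2,1)
P² = 4/3
sum k=0..0:
  [0] +1/2 = 1/2
S = 1/2
C² = P²·S² = 1/3 ; C = +0.577350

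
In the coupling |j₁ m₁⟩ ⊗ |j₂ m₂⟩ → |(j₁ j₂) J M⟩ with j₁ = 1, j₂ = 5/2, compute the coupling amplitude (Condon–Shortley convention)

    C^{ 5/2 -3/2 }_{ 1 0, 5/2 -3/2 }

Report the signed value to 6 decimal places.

√[6·1!1!4!/7! · 1!1!1!4!1!4!] = √(576/35)
  +(−1)^0/∏(0,1,1,1,0,3)! = 1/6  (running 1/6)
  +(−1)^1/∏(1,0,0,0,1,4)! = -1/24  (running 1/8)
⟨..|..⟩ = √(576/35)·(1/8) = +0.507093

+0.507093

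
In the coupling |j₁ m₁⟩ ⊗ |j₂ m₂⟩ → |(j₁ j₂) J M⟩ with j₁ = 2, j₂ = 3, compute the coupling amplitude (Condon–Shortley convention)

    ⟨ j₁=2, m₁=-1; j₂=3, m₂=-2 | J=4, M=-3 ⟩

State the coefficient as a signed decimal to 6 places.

+0.223607

j₁+j₂−J=1  J+j₁−j₂=3  J−j₁+j₂=5  j₁+j₂+J+1=10
(j₁±m₁, j₂±m₂, J±M) = (1,3,1,5,1,7)
P² = 6480
sum k=0..1:
  [0] +1/144 = 1/144
  [1] −1/240 = -1/240
S = 1/360
C² = P²·S² = 1/20 ; C = +0.223607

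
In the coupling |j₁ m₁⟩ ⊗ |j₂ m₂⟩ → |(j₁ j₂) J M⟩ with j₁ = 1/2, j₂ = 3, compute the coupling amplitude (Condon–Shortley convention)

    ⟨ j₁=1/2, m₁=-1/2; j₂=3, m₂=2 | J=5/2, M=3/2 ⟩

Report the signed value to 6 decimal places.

-0.845154

√[6·1!0!5!/7! · 0!1!5!1!4!1!] = √(2880/7)
  +(−1)^1/∏(1,0,0,4,0,1)! = -1/24  (running -1/24)
⟨..|..⟩ = √(2880/7)·(-1/24) = -0.845154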